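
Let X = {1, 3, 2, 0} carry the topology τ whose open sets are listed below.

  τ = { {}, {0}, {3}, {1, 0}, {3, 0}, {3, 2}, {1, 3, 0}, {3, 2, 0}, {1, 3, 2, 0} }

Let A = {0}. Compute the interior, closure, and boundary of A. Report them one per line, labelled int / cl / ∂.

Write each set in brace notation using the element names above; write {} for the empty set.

int(A) = {0}
cl(A)  = {1, 0}
∂A     = {1}

U open, U⊆A: {}, {0}. int(A) = ⋃ = {0}
X∖A={1, 3, 2}, int(X∖A)={3, 2}, hence cl(A)={1, 0}
∂A: remove int from cl → {1}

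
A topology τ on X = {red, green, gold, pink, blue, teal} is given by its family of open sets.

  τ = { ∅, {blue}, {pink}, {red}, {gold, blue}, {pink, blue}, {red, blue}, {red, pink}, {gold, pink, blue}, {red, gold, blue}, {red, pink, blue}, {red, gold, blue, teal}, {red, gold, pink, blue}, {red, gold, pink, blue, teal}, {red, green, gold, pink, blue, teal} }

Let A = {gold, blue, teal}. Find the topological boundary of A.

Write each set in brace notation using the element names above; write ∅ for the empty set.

{green, teal}

opens ⊆ A: ∅, {blue}, {gold, blue}; union → int = {gold, blue}
complement {red, green, pink}; its interior {red, pink}; cl(A) = X∖{red, pink} = {green, gold, blue, teal}
boundary = {green, gold, blue, teal} ∖ {gold, blue} = {green, teal}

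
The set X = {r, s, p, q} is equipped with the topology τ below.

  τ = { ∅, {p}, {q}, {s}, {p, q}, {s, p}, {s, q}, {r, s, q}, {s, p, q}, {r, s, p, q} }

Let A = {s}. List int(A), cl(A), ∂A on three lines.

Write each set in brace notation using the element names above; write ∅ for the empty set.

int(A) = {s}
cl(A)  = {r, s}
∂A     = {r}

U open, U⊆A: ∅, {s}. int(A) = ⋃ = {s}
X∖A={r, p, q}, int(X∖A)={p, q}, hence cl(A)={r, s}
∂A: remove int from cl → {r}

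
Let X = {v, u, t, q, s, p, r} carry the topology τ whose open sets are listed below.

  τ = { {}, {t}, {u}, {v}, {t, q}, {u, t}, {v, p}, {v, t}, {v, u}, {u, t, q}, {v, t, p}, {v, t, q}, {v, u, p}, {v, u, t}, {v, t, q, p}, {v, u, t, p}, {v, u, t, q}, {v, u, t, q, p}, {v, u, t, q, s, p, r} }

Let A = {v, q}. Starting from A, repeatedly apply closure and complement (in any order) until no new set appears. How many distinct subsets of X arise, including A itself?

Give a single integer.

10

closure: X∖int(X∖A) = X∖{u, t} = {v, q, s, p, r}
Let k=closure and c=complement:
  1. A     = {v, q}
  2. kA    = {v, q, s, p, r}
  3. cA    = {u, t, s, p, r}
  4. ckA   = {u, t}
  5. kcA   = {u, t, q, s, p, r}
  6. kckA  = {u, t, q, s, r}
  7. ckcA  = {v}
  8. ckckA = {v, p}
  9. kckcA = {v, s, p, r}
  10. ckckcA = {u, t, q}
— saturated at 10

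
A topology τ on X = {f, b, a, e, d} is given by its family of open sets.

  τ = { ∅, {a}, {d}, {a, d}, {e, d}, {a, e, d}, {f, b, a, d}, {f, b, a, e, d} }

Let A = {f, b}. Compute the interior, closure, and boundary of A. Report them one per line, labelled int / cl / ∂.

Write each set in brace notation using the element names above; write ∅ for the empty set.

int(A) = ∅
cl(A)  = {f, b}
∂A     = {f, b}

U open, U⊆A: ∅. int(A) = ⋃ = ∅
X∖A={a, e, d}, int(X∖A)={a, e, d}, hence cl(A)={f, b}
∂A: remove int from cl → {f, b}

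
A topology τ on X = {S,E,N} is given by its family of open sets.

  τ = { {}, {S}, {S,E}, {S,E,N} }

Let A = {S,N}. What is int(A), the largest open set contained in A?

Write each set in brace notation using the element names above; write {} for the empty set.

open subsets of A: {}, {S}; so int(A) = {S}

{S}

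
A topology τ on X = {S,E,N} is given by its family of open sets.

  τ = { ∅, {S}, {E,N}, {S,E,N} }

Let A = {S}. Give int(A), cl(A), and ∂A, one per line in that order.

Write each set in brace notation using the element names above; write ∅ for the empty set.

int(A) = {S}
cl(A)  = {S}
∂A     = ∅

open subsets of A: ∅, {S}; so int(A) = {S}
closure: X∖int(X∖A) = X∖{E,N} = {S}
∂A = {S} minus {S} = ∅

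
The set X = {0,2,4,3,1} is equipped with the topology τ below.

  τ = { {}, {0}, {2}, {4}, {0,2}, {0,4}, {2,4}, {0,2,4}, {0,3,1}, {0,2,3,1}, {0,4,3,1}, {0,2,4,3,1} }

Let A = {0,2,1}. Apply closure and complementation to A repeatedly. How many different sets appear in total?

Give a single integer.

complement {4,3}; its interior {4}; cl(A) = X∖{4} = {0,2,3,1}
With k = closure, c = complement:
  1. A     = {0,2,1}
  2. kA    = {0,2,3,1}
  3. cA    = {4,3}
  4. ckA   = {4}
  5. kcA   = {4,3,1}
  6. ckcA  = {0,2}
k, c of each give nothing new

6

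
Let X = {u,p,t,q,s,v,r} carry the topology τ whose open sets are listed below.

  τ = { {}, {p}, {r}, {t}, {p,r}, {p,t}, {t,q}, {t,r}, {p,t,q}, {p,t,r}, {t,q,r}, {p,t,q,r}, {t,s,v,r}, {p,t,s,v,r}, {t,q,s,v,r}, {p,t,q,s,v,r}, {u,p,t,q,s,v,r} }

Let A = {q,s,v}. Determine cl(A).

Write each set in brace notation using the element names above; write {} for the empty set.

{u,q,s,v}

X∖A={u,p,t,r}, int(X∖A)={p,t,r}, hence cl(A)={u,q,s,v}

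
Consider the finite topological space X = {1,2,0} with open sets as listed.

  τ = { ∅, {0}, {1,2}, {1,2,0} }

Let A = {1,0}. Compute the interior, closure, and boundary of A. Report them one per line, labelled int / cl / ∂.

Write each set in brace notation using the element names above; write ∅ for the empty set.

int(A) = {0}
cl(A)  = {1,2,0}
∂A     = {1,2}

opens ⊆ A: ∅, {0}; union → int = {0}
complement {2}; its interior ∅; cl(A) = X∖∅ = {1,2,0}
boundary = {1,2,0} ∖ {0} = {1,2}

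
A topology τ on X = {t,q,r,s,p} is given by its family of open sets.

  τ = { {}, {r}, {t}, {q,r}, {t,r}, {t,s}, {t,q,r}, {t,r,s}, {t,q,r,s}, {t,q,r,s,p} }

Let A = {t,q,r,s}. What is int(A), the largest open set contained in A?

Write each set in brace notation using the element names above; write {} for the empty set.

{t,q,r,s}

open subsets of A: {}, {t}, {r}, {q,r}, {t,r}, {t,s}, {t,q,r}, {t,r,s}, {t,q,r,s}; so int(A) = {t,q,r,s}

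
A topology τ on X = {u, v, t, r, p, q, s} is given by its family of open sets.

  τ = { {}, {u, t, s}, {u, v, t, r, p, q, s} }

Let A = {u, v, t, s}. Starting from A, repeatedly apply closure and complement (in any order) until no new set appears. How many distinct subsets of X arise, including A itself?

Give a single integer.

6

closure: X∖int(X∖A) = X∖{} = {u, v, t, r, p, q, s}
Let k=closure and c=complement:
  1. A     = {u, v, t, s}
  2. kA    = {u, v, t, r, p, q, s}
  3. cA    = {r, p, q}
  4. ckA   = {}
  5. kcA   = {v, r, p, q}
  6. ckcA  = {u, t, s}
— saturated at 6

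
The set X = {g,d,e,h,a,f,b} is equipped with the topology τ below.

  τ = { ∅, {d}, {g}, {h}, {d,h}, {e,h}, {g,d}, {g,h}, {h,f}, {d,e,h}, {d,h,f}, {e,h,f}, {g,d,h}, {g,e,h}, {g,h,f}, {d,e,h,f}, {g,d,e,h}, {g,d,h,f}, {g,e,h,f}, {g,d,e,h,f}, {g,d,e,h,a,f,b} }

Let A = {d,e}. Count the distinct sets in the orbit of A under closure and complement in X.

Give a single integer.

complement {g,h,a,f,b}; its interior {g,h,f}; cl(A) = X∖{g,h,f} = {d,e,a,b}
With k = closure, c = complement:
  1. A     = {d,e}
  2. kA    = {d,e,a,b}
  3. cA    = {g,h,a,f,b}
  4. ckA   = {g,h,f}
  5. kcA   = {g,e,h,a,f,b}
  6. ckcA  = {d}
  7. kckcA = {d,a,b}
  8. ckckcA = {g,e,h,f}
k, c of each give nothing new

8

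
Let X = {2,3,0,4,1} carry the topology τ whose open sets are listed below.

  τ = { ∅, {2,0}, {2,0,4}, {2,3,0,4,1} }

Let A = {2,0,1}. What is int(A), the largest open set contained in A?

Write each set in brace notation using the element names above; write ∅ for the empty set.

open subsets of A: ∅, {2,0}; so int(A) = {2,0}

{2,0}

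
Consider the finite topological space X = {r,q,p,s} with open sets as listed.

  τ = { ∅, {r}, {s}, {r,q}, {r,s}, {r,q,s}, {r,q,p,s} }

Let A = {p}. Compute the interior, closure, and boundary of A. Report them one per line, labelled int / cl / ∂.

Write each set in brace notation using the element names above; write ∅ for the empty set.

open subsets of A: ∅; so int(A) = ∅
closure: X∖int(X∖A) = X∖{r,q,s} = {p}
∂A = {p} minus ∅ = {p}

int(A) = ∅
cl(A)  = {p}
∂A     = {p}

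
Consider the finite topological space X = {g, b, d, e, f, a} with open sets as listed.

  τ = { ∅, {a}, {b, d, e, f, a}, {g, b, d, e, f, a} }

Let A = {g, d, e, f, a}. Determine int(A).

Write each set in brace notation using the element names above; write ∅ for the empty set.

opens ⊆ A: ∅, {a}; union → int = {a}

{a}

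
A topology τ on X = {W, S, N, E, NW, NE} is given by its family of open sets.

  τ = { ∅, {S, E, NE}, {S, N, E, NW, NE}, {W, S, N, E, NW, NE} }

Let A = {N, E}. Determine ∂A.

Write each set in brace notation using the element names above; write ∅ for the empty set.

interior: largest open inside A is ∅ (from ∅)
cl via duality: int({W, S, NW, NE}) = ∅, so X∖∅ = {W, S, N, E, NW, NE}
cl∖int = {W, S, N, E, NW, NE}

{W, S, N, E, NW, NE}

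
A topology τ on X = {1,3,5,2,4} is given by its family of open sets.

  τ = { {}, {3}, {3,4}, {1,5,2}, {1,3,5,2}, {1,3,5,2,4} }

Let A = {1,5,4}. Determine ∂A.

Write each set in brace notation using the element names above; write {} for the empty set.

open subsets of A: {}; so int(A) = {}
closure: X∖int(X∖A) = X∖{3} = {1,5,2,4}
∂A = {1,5,2,4} minus {} = {1,5,2,4}

{1,5,2,4}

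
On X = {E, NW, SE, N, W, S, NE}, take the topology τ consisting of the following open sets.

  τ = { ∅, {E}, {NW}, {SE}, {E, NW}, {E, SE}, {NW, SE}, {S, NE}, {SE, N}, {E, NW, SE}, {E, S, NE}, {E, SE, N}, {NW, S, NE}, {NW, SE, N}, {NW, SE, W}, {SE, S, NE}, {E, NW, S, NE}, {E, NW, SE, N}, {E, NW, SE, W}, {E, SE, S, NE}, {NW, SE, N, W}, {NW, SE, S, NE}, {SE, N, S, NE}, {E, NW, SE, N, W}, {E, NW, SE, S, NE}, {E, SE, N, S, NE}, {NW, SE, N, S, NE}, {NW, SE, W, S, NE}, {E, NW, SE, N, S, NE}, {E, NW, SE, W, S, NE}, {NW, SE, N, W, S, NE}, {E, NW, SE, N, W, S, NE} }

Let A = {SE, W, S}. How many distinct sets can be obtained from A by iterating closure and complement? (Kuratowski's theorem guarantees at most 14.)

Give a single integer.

12

closure: X∖int(X∖A) = X∖{E, NW} = {SE, N, W, S, NE}
Let k=closure and c=complement:
  1. A     = {SE, W, S}
  2. kA    = {SE, N, W, S, NE}
  3. cA    = {E, NW, N, NE}
  4. ckA   = {E, NW}
  5. kcA   = {E, NW, N, W, S, NE}
  6. kckA  = {E, NW, W}
  7. ckcA  = {SE}
  8. ckckA = {SE, N, S, NE}
  9. kckcA = {SE, N, W}
  10. ckckcA = {E, NW, S, NE}
  11. kckckcA = {E, NW, W, S, NE}
  12. ckckckcA = {SE, N}
— saturated at 12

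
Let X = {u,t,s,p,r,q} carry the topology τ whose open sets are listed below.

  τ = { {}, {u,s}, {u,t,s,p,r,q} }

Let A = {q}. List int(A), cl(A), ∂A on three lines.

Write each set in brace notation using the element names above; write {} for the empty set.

int(A) = {}
cl(A)  = {t,p,r,q}
∂A     = {t,p,r,q}

interior: largest open inside A is {} (from {})
cl via duality: int({u,t,s,p,r}) = {u,s}, so X∖{u,s} = {t,p,r,q}
cl∖int = {t,p,r,q}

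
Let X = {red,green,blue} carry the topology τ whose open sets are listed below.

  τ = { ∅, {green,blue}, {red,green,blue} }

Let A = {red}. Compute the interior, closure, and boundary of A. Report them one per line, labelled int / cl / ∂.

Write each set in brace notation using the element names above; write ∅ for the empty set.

int(A) = ∅
cl(A)  = {red}
∂A     = {red}

interior: largest open inside A is ∅ (from ∅)
cl via duality: int({green,blue}) = {green,blue}, so X∖{green,blue} = {red}
cl∖int = {red}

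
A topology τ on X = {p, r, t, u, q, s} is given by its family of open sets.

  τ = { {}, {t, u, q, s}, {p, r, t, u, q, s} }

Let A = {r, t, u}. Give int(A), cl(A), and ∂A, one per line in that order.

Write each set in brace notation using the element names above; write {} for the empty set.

open subsets of A: {}; so int(A) = {}
closure: X∖int(X∖A) = X∖{} = {p, r, t, u, q, s}
∂A = {p, r, t, u, q, s} minus {} = {p, r, t, u, q, s}

int(A) = {}
cl(A)  = {p, r, t, u, q, s}
∂A     = {p, r, t, u, q, s}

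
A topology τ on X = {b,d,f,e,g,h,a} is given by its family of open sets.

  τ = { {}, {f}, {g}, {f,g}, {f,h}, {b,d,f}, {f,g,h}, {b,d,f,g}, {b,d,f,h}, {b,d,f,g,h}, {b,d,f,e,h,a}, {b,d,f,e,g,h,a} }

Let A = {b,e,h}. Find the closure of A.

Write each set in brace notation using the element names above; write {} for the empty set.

{b,d,e,h,a}

cl via duality: int({d,f,g,a}) = {f,g}, so X∖{f,g} = {b,d,e,h,a}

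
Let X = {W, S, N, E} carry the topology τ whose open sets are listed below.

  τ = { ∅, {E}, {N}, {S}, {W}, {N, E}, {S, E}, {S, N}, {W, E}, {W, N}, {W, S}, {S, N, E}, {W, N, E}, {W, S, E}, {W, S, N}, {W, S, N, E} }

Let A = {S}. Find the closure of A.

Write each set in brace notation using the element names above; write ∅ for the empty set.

X∖A={W, N, E}, int(X∖A)={W, N, E}, hence cl(A)={S}

{S}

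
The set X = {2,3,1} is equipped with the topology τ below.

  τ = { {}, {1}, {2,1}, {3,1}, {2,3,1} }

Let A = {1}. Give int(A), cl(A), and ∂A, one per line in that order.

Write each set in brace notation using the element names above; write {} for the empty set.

int(A) = {1}
cl(A)  = {2,3,1}
∂A     = {2,3}

open subsets of A: {}, {1}; so int(A) = {1}
closure: X∖int(X∖A) = X∖{} = {2,3,1}
∂A = {2,3,1} minus {1} = {2,3}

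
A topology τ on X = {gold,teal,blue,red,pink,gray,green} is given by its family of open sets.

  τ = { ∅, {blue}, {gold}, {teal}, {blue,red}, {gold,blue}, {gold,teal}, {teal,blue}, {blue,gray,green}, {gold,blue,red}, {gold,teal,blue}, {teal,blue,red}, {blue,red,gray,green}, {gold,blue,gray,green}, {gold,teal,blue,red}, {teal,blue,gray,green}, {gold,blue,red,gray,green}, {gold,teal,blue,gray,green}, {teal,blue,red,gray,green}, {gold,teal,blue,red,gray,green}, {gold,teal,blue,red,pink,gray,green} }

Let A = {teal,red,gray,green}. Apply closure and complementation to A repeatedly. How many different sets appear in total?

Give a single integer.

complement {gold,blue,pink}; its interior {gold,blue}; cl(A) = X∖{gold,blue} = {teal,red,pink,gray,green}
With k = closure, c = complement:
  1. A     = {teal,red,gray,green}
  2. kA    = {teal,red,pink,gray,green}
  3. cA    = {gold,blue,pink}
  4. ckA   = {gold,blue}
  5. kcA   = {gold,blue,red,pink,gray,green}
  6. ckcA  = {teal}
  7. kckcA = {teal,pink}
  8. ckckcA = {gold,blue,red,gray,green}
k, c of each give nothing new

8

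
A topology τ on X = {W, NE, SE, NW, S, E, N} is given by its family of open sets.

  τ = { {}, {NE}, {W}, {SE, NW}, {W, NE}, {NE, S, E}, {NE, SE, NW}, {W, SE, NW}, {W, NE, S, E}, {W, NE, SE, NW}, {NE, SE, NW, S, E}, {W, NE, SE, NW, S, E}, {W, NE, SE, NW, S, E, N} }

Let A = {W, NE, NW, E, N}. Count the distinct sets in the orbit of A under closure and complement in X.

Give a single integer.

closure: X∖int(X∖A) = X∖{} = {W, NE, SE, NW, S, E, N}
Let k=closure and c=complement:
  1. A     = {W, NE, NW, E, N}
  2. kA    = {W, NE, SE, NW, S, E, N}
  3. cA    = {SE, S}
  4. ckA   = {}
  5. kcA   = {SE, NW, S, E, N}
  6. ckcA  = {W, NE}
  7. kckcA = {W, NE, S, E, N}
  8. ckckcA = {SE, NW}
  9. kckckcA = {SE, NW, N}
  10. ckckckcA = {W, NE, S, E}
— saturated at 10

10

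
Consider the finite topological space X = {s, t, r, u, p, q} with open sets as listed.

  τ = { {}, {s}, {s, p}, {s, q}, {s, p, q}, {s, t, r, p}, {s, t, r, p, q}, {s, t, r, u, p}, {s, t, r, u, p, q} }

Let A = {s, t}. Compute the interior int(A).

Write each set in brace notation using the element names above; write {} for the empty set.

U open, U⊆A: {}, {s}. int(A) = ⋃ = {s}

{s}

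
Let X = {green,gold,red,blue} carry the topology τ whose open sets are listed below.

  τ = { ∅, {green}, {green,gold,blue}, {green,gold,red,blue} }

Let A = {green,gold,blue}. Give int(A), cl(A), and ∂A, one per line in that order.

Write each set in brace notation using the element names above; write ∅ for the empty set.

int(A) = {green,gold,blue}
cl(A)  = {green,gold,red,blue}
∂A     = {red}

opens ⊆ A: ∅, {green}, {green,gold,blue}; union → int = {green,gold,blue}
complement {red}; its interior ∅; cl(A) = X∖∅ = {green,gold,red,blue}
boundary = {green,gold,red,blue} ∖ {green,gold,blue} = {red}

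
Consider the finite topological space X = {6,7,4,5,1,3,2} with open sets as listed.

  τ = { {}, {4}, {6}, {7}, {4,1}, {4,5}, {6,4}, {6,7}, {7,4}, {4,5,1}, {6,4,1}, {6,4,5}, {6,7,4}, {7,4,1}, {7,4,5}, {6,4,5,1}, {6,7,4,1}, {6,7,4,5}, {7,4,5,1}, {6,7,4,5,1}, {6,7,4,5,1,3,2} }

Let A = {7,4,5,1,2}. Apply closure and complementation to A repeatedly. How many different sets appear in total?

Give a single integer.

6

complement {6,3}; its interior {6}; cl(A) = X∖{6} = {7,4,5,1,3,2}
With k = closure, c = complement:
  1. A     = {7,4,5,1,2}
  2. kA    = {7,4,5,1,3,2}
  3. cA    = {6,3}
  4. ckA   = {6}
  5. kcA   = {6,3,2}
  6. ckcA  = {7,4,5,1}
k, c of each give nothing new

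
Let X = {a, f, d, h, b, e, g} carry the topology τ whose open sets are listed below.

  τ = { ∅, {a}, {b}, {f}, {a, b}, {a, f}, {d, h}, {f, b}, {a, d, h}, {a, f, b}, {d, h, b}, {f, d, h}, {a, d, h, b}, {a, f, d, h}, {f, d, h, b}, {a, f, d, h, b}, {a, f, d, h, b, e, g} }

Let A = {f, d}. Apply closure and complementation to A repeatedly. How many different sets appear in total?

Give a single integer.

10

complement {a, h, b, e, g}; its interior {a, b}; cl(A) = X∖{a, b} = {f, d, h, e, g}
With k = closure, c = complement:
  1. A     = {f, d}
  2. kA    = {f, d, h, e, g}
  3. cA    = {a, h, b, e, g}
  4. ckA   = {a, b}
  5. kcA   = {a, d, h, b, e, g}
  6. kckA  = {a, b, e, g}
  7. ckcA  = {f}
  8. ckckA = {f, d, h}
  9. kckcA = {f, e, g}
  10. ckckcA = {a, d, h, b}
k, c of each give nothing new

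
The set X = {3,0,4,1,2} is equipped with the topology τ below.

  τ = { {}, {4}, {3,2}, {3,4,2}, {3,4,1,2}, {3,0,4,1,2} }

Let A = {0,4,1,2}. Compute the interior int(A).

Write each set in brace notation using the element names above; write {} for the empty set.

interior: largest open inside A is {4} (from {}, {4})

{4}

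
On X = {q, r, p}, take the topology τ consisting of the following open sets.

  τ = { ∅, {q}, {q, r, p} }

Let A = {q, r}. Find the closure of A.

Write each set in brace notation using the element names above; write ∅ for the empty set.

closure: X∖int(X∖A) = X∖∅ = {q, r, p}

{q, r, p}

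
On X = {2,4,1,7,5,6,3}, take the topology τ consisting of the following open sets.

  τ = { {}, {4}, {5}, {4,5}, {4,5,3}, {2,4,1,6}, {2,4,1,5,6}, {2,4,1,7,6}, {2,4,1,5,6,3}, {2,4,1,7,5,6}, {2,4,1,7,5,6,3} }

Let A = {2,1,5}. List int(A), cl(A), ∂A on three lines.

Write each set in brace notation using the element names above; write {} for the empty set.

opens ⊆ A: {}, {5}; union → int = {5}
complement {4,7,6,3}; its interior {4}; cl(A) = X∖{4} = {2,1,7,5,6,3}
boundary = {2,1,7,5,6,3} ∖ {5} = {2,1,7,6,3}

int(A) = {5}
cl(A)  = {2,1,7,5,6,3}
∂A     = {2,1,7,6,3}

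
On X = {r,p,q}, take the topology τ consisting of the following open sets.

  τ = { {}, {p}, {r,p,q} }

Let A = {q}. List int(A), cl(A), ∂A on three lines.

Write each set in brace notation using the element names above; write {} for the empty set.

int(A) = {}
cl(A)  = {r,q}
∂A     = {r,q}

U open, U⊆A: {}. int(A) = ⋃ = {}
X∖A={r,p}, int(X∖A)={p}, hence cl(A)={r,q}
∂A: remove int from cl → {r,q}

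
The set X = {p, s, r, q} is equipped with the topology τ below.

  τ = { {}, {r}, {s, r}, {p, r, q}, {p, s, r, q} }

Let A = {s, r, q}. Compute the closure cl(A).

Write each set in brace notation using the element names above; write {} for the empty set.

{p, s, r, q}

closure: X∖int(X∖A) = X∖{} = {p, s, r, q}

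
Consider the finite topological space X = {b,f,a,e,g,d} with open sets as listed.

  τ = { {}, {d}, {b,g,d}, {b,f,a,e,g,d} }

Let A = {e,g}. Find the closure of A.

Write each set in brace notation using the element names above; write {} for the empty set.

complement {b,f,a,d}; its interior {d}; cl(A) = X∖{d} = {b,f,a,e,g}

{b,f,a,e,g}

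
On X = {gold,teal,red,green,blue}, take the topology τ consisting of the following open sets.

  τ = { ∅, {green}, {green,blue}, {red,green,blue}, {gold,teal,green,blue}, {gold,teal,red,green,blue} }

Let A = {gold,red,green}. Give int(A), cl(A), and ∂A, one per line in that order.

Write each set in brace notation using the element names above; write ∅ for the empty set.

interior: largest open inside A is {green} (from ∅, {green})
cl via duality: int({teal,blue}) = ∅, so X∖∅ = {gold,teal,red,green,blue}
cl∖int = {gold,teal,red,blue}

int(A) = {green}
cl(A)  = {gold,teal,red,green,blue}
∂A     = {gold,teal,red,blue}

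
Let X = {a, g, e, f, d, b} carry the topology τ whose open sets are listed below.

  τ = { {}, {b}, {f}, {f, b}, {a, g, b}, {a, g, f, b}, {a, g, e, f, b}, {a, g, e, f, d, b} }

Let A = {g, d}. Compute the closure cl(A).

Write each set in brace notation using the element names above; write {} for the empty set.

complement {a, e, f, b}; its interior {f, b}; cl(A) = X∖{f, b} = {a, g, e, d}

{a, g, e, d}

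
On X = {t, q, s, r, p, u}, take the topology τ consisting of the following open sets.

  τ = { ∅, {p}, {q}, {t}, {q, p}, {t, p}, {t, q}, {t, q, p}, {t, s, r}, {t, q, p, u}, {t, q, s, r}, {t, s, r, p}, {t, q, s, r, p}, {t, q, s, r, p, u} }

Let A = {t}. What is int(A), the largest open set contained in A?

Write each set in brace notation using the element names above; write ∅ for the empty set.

{t}

U open, U⊆A: ∅, {t}. int(A) = ⋃ = {t}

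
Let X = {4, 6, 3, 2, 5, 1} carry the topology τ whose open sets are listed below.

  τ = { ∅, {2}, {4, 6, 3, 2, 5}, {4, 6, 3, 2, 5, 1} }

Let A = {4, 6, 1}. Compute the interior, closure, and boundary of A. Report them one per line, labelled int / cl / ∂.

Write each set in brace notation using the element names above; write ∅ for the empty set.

interior: largest open inside A is ∅ (from ∅)
cl via duality: int({3, 2, 5}) = {2}, so X∖{2} = {4, 6, 3, 5, 1}
cl∖int = {4, 6, 3, 5, 1}

int(A) = ∅
cl(A)  = {4, 6, 3, 5, 1}
∂A     = {4, 6, 3, 5, 1}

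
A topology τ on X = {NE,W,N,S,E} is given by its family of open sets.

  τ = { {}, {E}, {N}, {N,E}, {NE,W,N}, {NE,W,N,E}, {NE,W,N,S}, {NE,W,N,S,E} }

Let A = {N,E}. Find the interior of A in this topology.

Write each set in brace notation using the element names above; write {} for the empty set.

interior: largest open inside A is {N,E} (from {}, {N}, {E}, {N,E})

{N,E}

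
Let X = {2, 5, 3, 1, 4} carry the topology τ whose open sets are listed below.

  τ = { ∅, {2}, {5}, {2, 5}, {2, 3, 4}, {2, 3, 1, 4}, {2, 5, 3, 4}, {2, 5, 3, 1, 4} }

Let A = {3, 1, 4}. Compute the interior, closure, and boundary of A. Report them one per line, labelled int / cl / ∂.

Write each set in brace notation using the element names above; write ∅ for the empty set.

interior: largest open inside A is ∅ (from ∅)
cl via duality: int({2, 5}) = {2, 5}, so X∖{2, 5} = {3, 1, 4}
cl∖int = {3, 1, 4}

int(A) = ∅
cl(A)  = {3, 1, 4}
∂A     = {3, 1, 4}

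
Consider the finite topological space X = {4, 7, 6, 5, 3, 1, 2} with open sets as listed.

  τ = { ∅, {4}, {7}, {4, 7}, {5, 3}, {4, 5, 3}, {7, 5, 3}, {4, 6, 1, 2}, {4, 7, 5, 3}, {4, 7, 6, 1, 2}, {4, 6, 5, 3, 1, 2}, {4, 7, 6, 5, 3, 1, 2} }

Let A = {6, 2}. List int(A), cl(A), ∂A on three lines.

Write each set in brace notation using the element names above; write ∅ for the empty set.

int(A) = ∅
cl(A)  = {6, 1, 2}
∂A     = {6, 1, 2}

interior: largest open inside A is ∅ (from ∅)
cl via duality: int({4, 7, 5, 3, 1}) = {4, 7, 5, 3}, so X∖{4, 7, 5, 3} = {6, 1, 2}
cl∖int = {6, 1, 2}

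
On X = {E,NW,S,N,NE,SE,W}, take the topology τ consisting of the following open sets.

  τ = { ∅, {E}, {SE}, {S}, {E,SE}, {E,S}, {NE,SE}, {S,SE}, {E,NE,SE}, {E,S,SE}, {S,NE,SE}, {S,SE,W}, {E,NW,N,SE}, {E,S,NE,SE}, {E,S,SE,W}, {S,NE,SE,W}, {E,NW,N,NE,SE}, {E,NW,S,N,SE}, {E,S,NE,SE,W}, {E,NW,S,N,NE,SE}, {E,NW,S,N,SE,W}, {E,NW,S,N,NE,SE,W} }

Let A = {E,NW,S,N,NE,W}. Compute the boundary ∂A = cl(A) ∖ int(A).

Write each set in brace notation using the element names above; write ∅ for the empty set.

{NW,N,NE,W}

opens ⊆ A: ∅, {S}, {E}, {E,S}; union → int = {E,S}
complement {SE}; its interior {SE}; cl(A) = X∖{SE} = {E,NW,S,N,NE,W}
boundary = {E,NW,S,N,NE,W} ∖ {E,S} = {NW,N,NE,W}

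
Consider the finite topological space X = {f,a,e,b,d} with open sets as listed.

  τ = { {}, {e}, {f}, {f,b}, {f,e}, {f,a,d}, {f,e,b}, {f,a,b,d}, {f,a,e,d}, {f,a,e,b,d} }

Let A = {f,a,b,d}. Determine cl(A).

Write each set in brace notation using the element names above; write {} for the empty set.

{f,a,b,d}

complement {e}; its interior {e}; cl(A) = X∖{e} = {f,a,b,d}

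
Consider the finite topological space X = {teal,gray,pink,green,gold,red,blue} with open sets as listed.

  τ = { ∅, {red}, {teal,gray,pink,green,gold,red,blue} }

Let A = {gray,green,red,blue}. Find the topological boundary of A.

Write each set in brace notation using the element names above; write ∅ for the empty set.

{teal,gray,pink,green,gold,blue}

open subsets of A: ∅, {red}; so int(A) = {red}
closure: X∖int(X∖A) = X∖∅ = {teal,gray,pink,green,gold,red,blue}
∂A = {teal,gray,pink,green,gold,red,blue} minus {red} = {teal,gray,pink,green,gold,blue}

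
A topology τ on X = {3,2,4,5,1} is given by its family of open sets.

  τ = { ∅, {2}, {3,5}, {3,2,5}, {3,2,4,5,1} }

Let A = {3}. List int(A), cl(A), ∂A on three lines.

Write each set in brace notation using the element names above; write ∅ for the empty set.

int(A) = ∅
cl(A)  = {3,4,5,1}
∂A     = {3,4,5,1}

interior: largest open inside A is ∅ (from ∅)
cl via duality: int({2,4,5,1}) = {2}, so X∖{2} = {3,4,5,1}
cl∖int = {3,4,5,1}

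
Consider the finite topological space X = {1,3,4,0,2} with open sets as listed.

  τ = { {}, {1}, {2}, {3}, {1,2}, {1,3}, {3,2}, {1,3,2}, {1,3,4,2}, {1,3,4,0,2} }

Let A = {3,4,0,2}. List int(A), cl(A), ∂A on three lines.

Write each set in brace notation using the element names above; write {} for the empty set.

int(A) = {3,2}
cl(A)  = {3,4,0,2}
∂A     = {4,0}

opens ⊆ A: {}, {2}, {3}, {3,2}; union → int = {3,2}
complement {1}; its interior {1}; cl(A) = X∖{1} = {3,4,0,2}
boundary = {3,4,0,2} ∖ {3,2} = {4,0}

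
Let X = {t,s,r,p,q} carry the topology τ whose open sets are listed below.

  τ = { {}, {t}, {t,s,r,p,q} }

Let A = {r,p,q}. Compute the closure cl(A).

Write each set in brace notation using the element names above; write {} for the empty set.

{s,r,p,q}

cl via duality: int({t,s}) = {t}, so X∖{t} = {s,r,p,q}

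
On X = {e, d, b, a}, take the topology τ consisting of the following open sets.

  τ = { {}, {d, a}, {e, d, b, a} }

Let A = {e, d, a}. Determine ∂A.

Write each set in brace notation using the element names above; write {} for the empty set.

open subsets of A: {}, {d, a}; so int(A) = {d, a}
closure: X∖int(X∖A) = X∖{} = {e, d, b, a}
∂A = {e, d, b, a} minus {d, a} = {e, b}

{e, b}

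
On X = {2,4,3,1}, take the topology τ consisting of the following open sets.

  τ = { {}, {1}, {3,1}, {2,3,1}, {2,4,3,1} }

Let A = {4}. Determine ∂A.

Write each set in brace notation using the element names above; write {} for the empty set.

U open, U⊆A: {}. int(A) = ⋃ = {}
X∖A={2,3,1}, int(X∖A)={2,3,1}, hence cl(A)={4}
∂A: remove int from cl → {4}

{4}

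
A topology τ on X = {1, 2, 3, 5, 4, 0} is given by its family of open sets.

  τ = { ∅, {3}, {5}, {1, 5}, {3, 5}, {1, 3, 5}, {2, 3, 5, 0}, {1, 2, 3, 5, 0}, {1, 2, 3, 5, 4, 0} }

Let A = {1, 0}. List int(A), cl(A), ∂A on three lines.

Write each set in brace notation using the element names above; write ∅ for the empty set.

open subsets of A: ∅; so int(A) = ∅
closure: X∖int(X∖A) = X∖{3, 5} = {1, 2, 4, 0}
∂A = {1, 2, 4, 0} minus ∅ = {1, 2, 4, 0}

int(A) = ∅
cl(A)  = {1, 2, 4, 0}
∂A     = {1, 2, 4, 0}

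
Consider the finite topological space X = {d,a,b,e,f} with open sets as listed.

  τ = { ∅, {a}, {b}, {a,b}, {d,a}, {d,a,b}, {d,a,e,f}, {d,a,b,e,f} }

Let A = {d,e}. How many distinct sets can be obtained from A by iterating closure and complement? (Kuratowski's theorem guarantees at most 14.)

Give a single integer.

6

cl via duality: int({a,b,f}) = {a,b}, so X∖{a,b} = {d,e,f}
Write k for closure, c for complement:
  1. A     = {d,e}
  2. kA    = {d,e,f}
  3. cA    = {a,b,f}
  4. ckA   = {a,b}
  5. kcA   = {d,a,b,e,f}
  6. ckcA  = ∅
applying k or c yields no new set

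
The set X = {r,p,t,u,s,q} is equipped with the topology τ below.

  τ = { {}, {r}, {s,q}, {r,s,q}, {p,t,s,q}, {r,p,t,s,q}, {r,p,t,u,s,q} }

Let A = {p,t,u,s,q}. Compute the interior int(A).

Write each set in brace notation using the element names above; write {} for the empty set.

{p,t,s,q}

U open, U⊆A: {}, {s,q}, {p,t,s,q}. int(A) = ⋃ = {p,t,s,q}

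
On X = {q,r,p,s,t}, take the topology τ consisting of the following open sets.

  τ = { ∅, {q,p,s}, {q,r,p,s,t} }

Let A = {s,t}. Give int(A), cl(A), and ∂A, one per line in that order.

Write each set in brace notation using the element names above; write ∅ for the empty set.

U open, U⊆A: ∅. int(A) = ⋃ = ∅
X∖A={q,r,p}, int(X∖A)=∅, hence cl(A)={q,r,p,s,t}
∂A: remove int from cl → {q,r,p,s,t}

int(A) = ∅
cl(A)  = {q,r,p,s,t}
∂A     = {q,r,p,s,t}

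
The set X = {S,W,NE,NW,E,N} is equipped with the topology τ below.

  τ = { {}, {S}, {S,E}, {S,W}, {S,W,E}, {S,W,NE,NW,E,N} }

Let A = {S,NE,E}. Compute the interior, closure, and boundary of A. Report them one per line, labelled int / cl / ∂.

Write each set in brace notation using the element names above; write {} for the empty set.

U open, U⊆A: {}, {S}, {S,E}. int(A) = ⋃ = {S,E}
X∖A={W,NW,N}, int(X∖A)={}, hence cl(A)={S,W,NE,NW,E,N}
∂A: remove int from cl → {W,NE,NW,N}

int(A) = {S,E}
cl(A)  = {S,W,NE,NW,E,N}
∂A     = {W,NE,NW,N}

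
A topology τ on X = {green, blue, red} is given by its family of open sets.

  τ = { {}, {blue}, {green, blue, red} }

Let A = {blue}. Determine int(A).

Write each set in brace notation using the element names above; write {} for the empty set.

{blue}

interior: largest open inside A is {blue} (from {}, {blue})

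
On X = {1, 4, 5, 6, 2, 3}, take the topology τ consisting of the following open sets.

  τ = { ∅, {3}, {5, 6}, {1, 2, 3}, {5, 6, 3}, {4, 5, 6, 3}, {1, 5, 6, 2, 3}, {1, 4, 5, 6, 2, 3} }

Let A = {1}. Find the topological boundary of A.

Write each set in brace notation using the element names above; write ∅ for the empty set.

U open, U⊆A: ∅. int(A) = ⋃ = ∅
X∖A={4, 5, 6, 2, 3}, int(X∖A)={4, 5, 6, 3}, hence cl(A)={1, 2}
∂A: remove int from cl → {1, 2}

{1, 2}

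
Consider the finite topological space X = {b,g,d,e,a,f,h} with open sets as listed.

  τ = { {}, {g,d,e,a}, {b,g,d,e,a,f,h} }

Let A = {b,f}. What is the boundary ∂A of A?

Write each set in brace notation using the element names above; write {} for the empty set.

{b,f,h}

interior: largest open inside A is {} (from {})
cl via duality: int({g,d,e,a,h}) = {g,d,e,a}, so X∖{g,d,e,a} = {b,f,h}
cl∖int = {b,f,h}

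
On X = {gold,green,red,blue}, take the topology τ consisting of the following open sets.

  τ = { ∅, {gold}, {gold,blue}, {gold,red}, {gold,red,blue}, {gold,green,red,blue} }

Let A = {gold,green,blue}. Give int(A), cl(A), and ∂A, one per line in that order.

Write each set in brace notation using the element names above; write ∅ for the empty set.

U open, U⊆A: ∅, {gold}, {gold,blue}. int(A) = ⋃ = {gold,blue}
X∖A={red}, int(X∖A)=∅, hence cl(A)={gold,green,red,blue}
∂A: remove int from cl → {green,red}

int(A) = {gold,blue}
cl(A)  = {gold,green,red,blue}
∂A     = {green,red}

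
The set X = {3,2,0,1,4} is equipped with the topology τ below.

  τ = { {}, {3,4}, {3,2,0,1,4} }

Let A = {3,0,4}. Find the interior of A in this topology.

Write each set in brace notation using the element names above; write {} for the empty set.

{3,4}

U open, U⊆A: {}, {3,4}. int(A) = ⋃ = {3,4}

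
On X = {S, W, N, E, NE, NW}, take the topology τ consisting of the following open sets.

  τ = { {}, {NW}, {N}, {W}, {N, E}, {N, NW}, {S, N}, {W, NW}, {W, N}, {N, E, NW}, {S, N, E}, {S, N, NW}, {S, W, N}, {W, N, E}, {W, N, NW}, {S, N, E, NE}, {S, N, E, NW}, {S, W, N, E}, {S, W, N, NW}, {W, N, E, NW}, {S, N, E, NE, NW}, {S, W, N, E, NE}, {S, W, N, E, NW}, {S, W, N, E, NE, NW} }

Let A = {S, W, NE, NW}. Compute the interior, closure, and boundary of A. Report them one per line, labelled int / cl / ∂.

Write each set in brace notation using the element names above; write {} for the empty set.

int(A) = {W, NW}
cl(A)  = {S, W, NE, NW}
∂A     = {S, NE}

open subsets of A: {}, {NW}, {W}, {W, NW}; so int(A) = {W, NW}
closure: X∖int(X∖A) = X∖{N, E} = {S, W, NE, NW}
∂A = {S, W, NE, NW} minus {W, NW} = {S, NE}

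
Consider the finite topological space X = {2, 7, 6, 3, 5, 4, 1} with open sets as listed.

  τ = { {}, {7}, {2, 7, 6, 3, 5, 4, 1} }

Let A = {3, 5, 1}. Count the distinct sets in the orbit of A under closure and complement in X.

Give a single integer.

6

X∖A={2, 7, 6, 4}, int(X∖A)={7}, hence cl(A)={2, 6, 3, 5, 4, 1}
Orbit (k=closure, c=complement):
  1. A     = {3, 5, 1}
  2. kA    = {2, 6, 3, 5, 4, 1}
  3. cA    = {2, 7, 6, 4}
  4. ckA   = {7}
  5. kcA   = {2, 7, 6, 3, 5, 4, 1}
  6. ckcA  = {}
(closed under both — stop)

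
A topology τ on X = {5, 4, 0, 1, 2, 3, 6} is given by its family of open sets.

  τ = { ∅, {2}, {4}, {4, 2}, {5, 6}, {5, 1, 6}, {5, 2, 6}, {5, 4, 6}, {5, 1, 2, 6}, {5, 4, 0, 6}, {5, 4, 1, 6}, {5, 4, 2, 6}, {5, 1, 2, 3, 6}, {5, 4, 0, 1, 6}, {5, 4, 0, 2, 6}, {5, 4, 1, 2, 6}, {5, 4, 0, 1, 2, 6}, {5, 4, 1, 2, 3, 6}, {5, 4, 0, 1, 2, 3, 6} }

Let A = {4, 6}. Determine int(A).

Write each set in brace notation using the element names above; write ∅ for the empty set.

U open, U⊆A: ∅, {4}. int(A) = ⋃ = {4}

{4}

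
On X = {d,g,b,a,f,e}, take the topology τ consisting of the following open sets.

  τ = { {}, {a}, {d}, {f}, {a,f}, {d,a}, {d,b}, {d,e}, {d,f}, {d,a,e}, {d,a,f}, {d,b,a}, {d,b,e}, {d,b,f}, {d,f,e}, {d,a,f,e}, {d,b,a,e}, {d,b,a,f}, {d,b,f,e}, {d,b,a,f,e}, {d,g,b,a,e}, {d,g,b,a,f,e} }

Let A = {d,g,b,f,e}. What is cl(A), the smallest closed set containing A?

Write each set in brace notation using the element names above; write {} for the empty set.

cl via duality: int({a}) = {a}, so X∖{a} = {d,g,b,f,e}

{d,g,b,f,e}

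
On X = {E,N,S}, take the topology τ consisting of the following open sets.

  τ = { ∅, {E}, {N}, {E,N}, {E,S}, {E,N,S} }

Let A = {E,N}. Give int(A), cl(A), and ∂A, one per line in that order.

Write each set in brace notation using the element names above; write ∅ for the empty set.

open subsets of A: ∅, {E}, {N}, {E,N}; so int(A) = {E,N}
closure: X∖int(X∖A) = X∖∅ = {E,N,S}
∂A = {E,N,S} minus {E,N} = {S}

int(A) = {E,N}
cl(A)  = {E,N,S}
∂A     = {S}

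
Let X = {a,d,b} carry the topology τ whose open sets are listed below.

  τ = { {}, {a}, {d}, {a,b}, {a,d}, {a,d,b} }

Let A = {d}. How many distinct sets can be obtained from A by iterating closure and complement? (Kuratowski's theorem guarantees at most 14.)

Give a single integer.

X∖A={a,b}, int(X∖A)={a,b}, hence cl(A)={d}
Orbit (k=closure, c=complement):
  1. A     = {d}
  2. cA    = {a,b}
(closed under both — stop)

2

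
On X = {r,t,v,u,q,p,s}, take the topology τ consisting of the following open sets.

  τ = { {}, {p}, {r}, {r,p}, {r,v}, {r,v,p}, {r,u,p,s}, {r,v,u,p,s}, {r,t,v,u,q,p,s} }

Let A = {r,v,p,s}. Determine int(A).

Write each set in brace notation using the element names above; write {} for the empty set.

{r,v,p}

interior: largest open inside A is {r,v,p} (from {}, {r}, {p}, {r,p}, {r,v}, {r,v,p})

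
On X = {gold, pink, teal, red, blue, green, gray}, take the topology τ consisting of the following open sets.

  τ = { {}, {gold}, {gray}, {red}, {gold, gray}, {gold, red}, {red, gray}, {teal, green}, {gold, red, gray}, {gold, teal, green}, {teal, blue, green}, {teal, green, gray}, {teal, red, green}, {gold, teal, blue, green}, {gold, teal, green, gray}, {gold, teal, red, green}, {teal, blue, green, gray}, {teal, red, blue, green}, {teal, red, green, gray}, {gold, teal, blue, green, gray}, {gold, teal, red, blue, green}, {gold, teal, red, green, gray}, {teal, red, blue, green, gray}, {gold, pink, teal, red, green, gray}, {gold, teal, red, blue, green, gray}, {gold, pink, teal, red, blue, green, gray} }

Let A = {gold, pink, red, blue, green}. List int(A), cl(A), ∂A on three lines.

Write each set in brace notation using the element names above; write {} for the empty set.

int(A) = {gold, red}
cl(A)  = {gold, pink, teal, red, blue, green}
∂A     = {pink, teal, blue, green}

interior: largest open inside A is {gold, red} (from {}, {gold}, {red}, {gold, red})
cl via duality: int({teal, gray}) = {gray}, so X∖{gray} = {gold, pink, teal, red, blue, green}
cl∖int = {pink, teal, blue, green}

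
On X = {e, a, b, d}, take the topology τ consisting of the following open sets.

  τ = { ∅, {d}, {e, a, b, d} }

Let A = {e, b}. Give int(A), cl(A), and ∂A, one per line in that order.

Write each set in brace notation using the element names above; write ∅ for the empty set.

int(A) = ∅
cl(A)  = {e, a, b}
∂A     = {e, a, b}

open subsets of A: ∅; so int(A) = ∅
closure: X∖int(X∖A) = X∖{d} = {e, a, b}
∂A = {e, a, b} minus ∅ = {e, a, b}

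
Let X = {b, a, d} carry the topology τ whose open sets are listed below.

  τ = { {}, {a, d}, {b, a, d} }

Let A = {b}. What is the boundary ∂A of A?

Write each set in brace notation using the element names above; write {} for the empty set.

{b}

U open, U⊆A: {}. int(A) = ⋃ = {}
X∖A={a, d}, int(X∖A)={a, d}, hence cl(A)={b}
∂A: remove int from cl → {b}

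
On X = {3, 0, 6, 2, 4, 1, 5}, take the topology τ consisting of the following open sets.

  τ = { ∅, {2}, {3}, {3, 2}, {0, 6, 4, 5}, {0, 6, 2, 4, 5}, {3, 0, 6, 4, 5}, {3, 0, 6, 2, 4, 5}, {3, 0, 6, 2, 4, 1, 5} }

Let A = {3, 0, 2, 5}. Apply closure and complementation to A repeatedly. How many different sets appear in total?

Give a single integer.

closure: X∖int(X∖A) = X∖∅ = {3, 0, 6, 2, 4, 1, 5}
Let k=closure and c=complement:
  1. A     = {3, 0, 2, 5}
  2. kA    = {3, 0, 6, 2, 4, 1, 5}
  3. cA    = {6, 4, 1}
  4. ckA   = ∅
  5. kcA   = {0, 6, 4, 1, 5}
  6. ckcA  = {3, 2}
  7. kckcA = {3, 2, 1}
  8. ckckcA = {0, 6, 4, 5}
— saturated at 8

8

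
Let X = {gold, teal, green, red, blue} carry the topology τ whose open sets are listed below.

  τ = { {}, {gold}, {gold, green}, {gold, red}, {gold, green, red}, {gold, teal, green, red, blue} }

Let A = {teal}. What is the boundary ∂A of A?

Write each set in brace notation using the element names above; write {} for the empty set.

{teal, blue}

opens ⊆ A: {}; union → int = {}
complement {gold, green, red, blue}; its interior {gold, green, red}; cl(A) = X∖{gold, green, red} = {teal, blue}
boundary = {teal, blue} ∖ {} = {teal, blue}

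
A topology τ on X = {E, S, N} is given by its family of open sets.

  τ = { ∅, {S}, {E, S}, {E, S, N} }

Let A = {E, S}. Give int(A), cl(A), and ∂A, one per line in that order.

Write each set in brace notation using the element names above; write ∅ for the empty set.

U open, U⊆A: ∅, {S}, {E, S}. int(A) = ⋃ = {E, S}
X∖A={N}, int(X∖A)=∅, hence cl(A)={E, S, N}
∂A: remove int from cl → {N}

int(A) = {E, S}
cl(A)  = {E, S, N}
∂A     = {N}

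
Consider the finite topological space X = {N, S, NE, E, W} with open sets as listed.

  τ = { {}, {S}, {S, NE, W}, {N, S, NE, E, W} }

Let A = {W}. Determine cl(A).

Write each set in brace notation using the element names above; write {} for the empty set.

X∖A={N, S, NE, E}, int(X∖A)={S}, hence cl(A)={N, NE, E, W}

{N, NE, E, W}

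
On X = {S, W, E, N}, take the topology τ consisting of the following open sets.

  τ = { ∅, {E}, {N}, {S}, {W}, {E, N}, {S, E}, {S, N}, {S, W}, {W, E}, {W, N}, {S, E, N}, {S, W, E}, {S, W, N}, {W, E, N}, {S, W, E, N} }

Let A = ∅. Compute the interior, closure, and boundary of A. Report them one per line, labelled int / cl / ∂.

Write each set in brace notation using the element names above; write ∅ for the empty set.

open subsets of A: ∅; so int(A) = ∅
closure: X∖int(X∖A) = X∖{S, W, E, N} = ∅
∂A = ∅ minus ∅ = ∅

int(A) = ∅
cl(A)  = ∅
∂A     = ∅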